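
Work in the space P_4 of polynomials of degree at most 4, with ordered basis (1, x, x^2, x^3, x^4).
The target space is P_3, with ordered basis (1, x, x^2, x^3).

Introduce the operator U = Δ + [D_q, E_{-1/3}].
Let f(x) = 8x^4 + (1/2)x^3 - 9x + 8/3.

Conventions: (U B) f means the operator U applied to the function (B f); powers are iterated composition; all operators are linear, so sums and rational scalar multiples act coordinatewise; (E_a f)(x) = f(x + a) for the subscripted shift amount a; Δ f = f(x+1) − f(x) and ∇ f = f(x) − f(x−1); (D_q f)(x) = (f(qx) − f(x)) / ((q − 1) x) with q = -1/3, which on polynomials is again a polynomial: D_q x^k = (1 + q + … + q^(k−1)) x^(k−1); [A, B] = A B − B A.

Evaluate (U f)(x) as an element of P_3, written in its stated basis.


the image equals g(x) = 32x^3 + (2545/54)x^2 + (5671/162)x - 1957/1458

Δ f = 32x^3 + (99/2)x^2 + (67/2)x - 1/2
E_{-1/3} f = 8x^4 - (61/6)x^3 + (29/6)x^2 - (541/54)x + 931/162
D_q E_{-1/3} f = (160/27)x^3 - (427/54)x^2 + (29/9)x - 541/54
D_q f = (160/27)x^3 + (7/18)x^2 - 9
E_{-1/3} D_q f = (160/27)x^3 - (299/54)x^2 + (139/81)x - 13379/1458
[D_q, E_{-1/3}] f = -(64/27)x^2 + (122/81)x - 614/729
(Δ + [D_q, E_{-1/3}]) f = 32x^3 + (2545/54)x^2 + (5671/162)x - 1957/1458


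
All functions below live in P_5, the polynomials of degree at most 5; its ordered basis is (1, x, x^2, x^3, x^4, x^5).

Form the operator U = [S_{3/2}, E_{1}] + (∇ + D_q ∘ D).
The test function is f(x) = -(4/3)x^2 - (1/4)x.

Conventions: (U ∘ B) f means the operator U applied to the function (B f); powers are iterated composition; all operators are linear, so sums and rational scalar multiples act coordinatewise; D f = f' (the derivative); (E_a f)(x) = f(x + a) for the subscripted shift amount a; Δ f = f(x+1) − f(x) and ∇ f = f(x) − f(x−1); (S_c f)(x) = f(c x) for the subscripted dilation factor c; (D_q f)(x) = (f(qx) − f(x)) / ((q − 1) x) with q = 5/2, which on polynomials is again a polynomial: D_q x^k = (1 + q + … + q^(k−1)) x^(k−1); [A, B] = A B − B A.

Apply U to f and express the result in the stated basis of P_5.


g(x) = -(2/3)x + 5/24

E_{1} f = -(4/3)x^2 - (35/12)x - 19/12
S_{3/2} E_{1} f = -3x^2 - (35/8)x - 19/12
S_{3/2} f = -3x^2 - (3/8)x
E_{1} S_{3/2} f = -3x^2 - (51/8)x - 27/8
[S_{3/2}, E_{1}] f = 2x + 43/24
∇ f = -(8/3)x + 13/12
D f = -(8/3)x - 1/4
D_q D f = -8/3
(∇ + D_q ∘ D) f = -(8/3)x - 19/12
([S_{3/2}, E_{1}] + (∇ + D_q ∘ D)) f = -(2/3)x + 5/24


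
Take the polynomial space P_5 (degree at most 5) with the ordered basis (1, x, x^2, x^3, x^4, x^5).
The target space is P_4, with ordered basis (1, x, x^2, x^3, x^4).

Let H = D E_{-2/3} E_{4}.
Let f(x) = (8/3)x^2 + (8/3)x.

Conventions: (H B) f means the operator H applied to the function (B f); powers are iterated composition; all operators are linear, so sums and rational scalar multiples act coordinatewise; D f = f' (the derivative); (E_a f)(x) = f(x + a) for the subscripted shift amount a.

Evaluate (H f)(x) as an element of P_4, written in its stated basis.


E_{4} f = (8/3)x^2 + 24x + 160/3
E_{-2/3} E_{4} f = (8/3)x^2 + (184/9)x + 1040/27
D E_{-2/3} E_{4} f = (16/3)x + 184/9

the image equals g(x) = (16/3)x + 184/9


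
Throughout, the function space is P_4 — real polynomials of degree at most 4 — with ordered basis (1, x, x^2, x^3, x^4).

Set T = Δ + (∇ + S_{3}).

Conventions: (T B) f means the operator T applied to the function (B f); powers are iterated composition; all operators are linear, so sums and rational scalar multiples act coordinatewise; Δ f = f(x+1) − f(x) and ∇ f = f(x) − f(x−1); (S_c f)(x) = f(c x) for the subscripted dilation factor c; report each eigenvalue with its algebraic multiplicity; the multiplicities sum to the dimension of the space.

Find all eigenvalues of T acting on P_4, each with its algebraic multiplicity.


λ = 1 (multiplicity 1), λ = 3 (multiplicity 1), λ = 9 (multiplicity 1), λ = 27 (multiplicity 1), λ = 81 (multiplicity 1)

image of 1: 1
image of x: 3x + 2
image of x^2: 9x^2 + 4x
image of x^3: 27x^3 + 6x^2 + 2
image of x^4: 81x^4 + 8x^3 + 8x
the matrix is upper triangular; its diagonal is (1, 3, 9, 27, 81)
for a triangular matrix the eigenvalues are the diagonal entries, with algebraic multiplicity their repetition count


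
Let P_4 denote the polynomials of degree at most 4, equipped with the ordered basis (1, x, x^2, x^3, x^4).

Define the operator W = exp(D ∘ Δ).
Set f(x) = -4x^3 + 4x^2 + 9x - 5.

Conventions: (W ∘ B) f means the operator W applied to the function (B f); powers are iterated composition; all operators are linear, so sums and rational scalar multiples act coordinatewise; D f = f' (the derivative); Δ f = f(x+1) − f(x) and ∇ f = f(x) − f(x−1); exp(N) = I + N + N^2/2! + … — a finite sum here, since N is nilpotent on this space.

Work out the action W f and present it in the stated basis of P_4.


g(x) = -4x^3 + 4x^2 - 15x - 9

order-1 term: -24x - 4
the series for exp(D ∘ Δ) f terminates at order 1
exp(D ∘ Δ) f = -4x^3 + 4x^2 - 15x - 9


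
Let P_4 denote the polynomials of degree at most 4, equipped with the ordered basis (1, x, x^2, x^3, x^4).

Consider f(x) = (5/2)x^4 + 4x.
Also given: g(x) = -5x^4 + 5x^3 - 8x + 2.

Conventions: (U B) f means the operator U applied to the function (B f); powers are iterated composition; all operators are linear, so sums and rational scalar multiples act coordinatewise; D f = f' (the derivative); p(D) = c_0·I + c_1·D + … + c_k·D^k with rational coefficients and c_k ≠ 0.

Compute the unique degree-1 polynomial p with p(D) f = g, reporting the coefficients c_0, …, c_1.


p(D) = -2·I + (1/2)·D, i.e. c_0 = -2, c_1 = 1/2

D^0 f = (5/2)x^4 + 4x
D^1 f = 10x^3 + 4
matching coefficients of g against c_0 f + c_1 Df + … from the top degree down determines the c_i
solution: c_0 = -2, c_1 = 1/2


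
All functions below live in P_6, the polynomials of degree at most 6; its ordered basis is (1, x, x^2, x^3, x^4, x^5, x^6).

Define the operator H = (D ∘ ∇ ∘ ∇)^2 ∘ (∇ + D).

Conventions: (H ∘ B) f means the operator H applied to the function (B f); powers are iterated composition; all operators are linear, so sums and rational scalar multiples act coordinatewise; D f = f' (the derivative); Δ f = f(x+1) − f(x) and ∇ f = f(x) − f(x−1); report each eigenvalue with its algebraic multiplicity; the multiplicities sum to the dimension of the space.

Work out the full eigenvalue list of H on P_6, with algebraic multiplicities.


image of 1: 0
image of x: 0
image of x^2: 0
image of x^3: 0
image of x^4: 0
image of x^5: 0
image of x^6: 0
the matrix is upper triangular; its diagonal is (0, 0, 0, 0, 0, 0, 0)
for a triangular matrix the eigenvalues are the diagonal entries, with algebraic multiplicity their repetition count

λ = 0 (multiplicity 7)


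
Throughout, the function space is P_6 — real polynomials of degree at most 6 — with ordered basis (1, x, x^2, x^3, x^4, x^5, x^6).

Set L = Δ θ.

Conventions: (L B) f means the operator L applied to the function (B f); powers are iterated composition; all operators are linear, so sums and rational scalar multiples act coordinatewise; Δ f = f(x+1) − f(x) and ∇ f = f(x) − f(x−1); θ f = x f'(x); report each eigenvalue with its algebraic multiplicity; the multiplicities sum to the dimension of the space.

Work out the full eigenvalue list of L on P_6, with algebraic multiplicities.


λ = 0 (multiplicity 7)

image of 1: 0
image of x: 1
image of x^2: 4x + 2
image of x^3: 9x^2 + 9x + 3
image of x^4: 16x^3 + 24x^2 + 16x + 4
image of x^5: 25x^4 + 50x^3 + 50x^2 + 25x + 5
image of x^6: 36x^5 + 90x^4 + 120x^3 + 90x^2 + 36x + 6
the matrix is upper triangular; its diagonal is (0, 0, 0, 0, 0, 0, 0)
for a triangular matrix the eigenvalues are the diagonal entries, with algebraic multiplicity their repetition count


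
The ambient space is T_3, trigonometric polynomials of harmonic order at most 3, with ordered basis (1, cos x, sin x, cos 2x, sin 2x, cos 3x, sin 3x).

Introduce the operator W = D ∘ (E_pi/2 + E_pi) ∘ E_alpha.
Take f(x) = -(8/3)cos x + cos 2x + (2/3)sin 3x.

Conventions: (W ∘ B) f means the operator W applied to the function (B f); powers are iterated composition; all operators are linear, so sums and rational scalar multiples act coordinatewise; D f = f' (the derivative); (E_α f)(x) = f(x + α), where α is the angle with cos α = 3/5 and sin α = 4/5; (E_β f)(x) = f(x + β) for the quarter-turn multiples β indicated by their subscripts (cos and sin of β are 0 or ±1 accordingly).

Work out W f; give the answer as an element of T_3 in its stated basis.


E_alpha f = -(8/5)cos x + (32/15)sin x - (7/25)cos 2x - (24/25)sin 2x + (88/375)cos 3x - (78/125)sin 3x
E_pi/2 E_alpha f = (32/15)cos x + (8/5)sin x + (7/25)cos 2x + (24/25)sin 2x + (78/125)cos 3x + (88/375)sin 3x
E_pi E_alpha f = (8/5)cos x - (32/15)sin x - (7/25)cos 2x - (24/25)sin 2x - (88/375)cos 3x + (78/125)sin 3x
(E_pi/2 + E_pi) E_alpha f = (56/15)cos x - (8/15)sin x + (146/375)cos 3x + (322/375)sin 3x
D ((E_pi/2 + E_pi) ∘ E_alpha) f = -(8/15)cos x - (56/15)sin x + (322/125)cos 3x - (146/125)sin 3x

the result is g(x) = -(8/15)cos x - (56/15)sin x + (322/125)cos 3x - (146/125)sin 3x


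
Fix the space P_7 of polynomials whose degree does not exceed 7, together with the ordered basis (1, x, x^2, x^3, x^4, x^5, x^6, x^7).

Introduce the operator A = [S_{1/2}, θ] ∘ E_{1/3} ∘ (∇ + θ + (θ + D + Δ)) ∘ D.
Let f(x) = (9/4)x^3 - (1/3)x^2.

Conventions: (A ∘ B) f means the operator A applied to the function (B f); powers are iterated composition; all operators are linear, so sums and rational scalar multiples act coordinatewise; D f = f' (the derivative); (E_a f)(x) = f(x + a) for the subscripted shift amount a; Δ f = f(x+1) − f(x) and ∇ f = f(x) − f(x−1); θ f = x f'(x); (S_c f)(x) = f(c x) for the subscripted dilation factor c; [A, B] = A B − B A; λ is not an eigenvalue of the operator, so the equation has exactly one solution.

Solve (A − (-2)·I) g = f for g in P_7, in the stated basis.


the image equals g(x) = (9/8)x^3 - (1/6)x^2

write g with unknown coordinates in the stated basis and equate coefficients in (A − (-2)·I) g = f
solving from the highest basis element down gives g = (9/8)x^3 - (1/6)x^2
check: A g = 0
so A g − (-2)·g = (9/4)x^3 - (1/3)x^2 = f ✓


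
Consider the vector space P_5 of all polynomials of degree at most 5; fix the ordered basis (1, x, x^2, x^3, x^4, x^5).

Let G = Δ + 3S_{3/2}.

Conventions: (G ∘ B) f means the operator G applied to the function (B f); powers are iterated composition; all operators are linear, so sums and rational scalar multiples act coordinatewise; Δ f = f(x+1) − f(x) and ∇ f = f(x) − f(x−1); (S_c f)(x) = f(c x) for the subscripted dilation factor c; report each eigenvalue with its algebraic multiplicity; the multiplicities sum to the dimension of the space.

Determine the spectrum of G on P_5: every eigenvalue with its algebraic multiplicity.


image of 1: 3
image of x: (9/2)x + 1
image of x^2: (27/4)x^2 + 2x + 1
image of x^3: (81/8)x^3 + 3x^2 + 3x + 1
image of x^4: (243/16)x^4 + 4x^3 + 6x^2 + 4x + 1
image of x^5: (729/32)x^5 + 5x^4 + 10x^3 + 10x^2 + 5x + 1
the matrix is upper triangular; its diagonal is (3, 9/2, 27/4, 81/8, 243/16, 729/32)
for a triangular matrix the eigenvalues are the diagonal entries, with algebraic multiplicity their repetition count

λ = 3 (multiplicity 1), λ = 9/2 (multiplicity 1), λ = 27/4 (multiplicity 1), λ = 81/8 (multiplicity 1), λ = 243/16 (multiplicity 1), λ = 729/32 (multiplicity 1)


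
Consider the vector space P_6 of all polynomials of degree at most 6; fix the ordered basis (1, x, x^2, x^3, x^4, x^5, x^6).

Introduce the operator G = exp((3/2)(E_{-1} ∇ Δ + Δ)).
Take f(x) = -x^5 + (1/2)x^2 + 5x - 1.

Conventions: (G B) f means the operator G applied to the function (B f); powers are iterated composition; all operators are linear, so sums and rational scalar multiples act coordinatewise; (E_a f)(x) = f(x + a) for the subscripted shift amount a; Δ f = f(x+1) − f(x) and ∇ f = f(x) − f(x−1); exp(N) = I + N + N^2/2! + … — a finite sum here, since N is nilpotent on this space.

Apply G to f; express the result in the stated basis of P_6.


the image equals g(x) = -x^5 - (15/2)x^4 - (135/2)x^3 - (643/4)x^2 - (8221/16)x - 7175/32

order-1 term: -(15/2)x^4 - 45x^3 + 75x^2 - 111x + 213/4
order-2 term: -(45/2)x^3 - (405/2)x^2 - (315/4)x + 1359/8
order-3 term: -(135/4)x^2 - (1215/4)x - 2295/8
order-4 term: -(405/16)x - 1215/8
order-5 term: -243/32
the series for exp((3/2)(E_{-1} ∇ Δ + Δ)) f terminates at order 5
exp((3/2)(E_{-1} ∇ Δ + Δ)) f = -x^5 - (15/2)x^4 - (135/2)x^3 - (643/4)x^2 - (8221/16)x - 7175/32


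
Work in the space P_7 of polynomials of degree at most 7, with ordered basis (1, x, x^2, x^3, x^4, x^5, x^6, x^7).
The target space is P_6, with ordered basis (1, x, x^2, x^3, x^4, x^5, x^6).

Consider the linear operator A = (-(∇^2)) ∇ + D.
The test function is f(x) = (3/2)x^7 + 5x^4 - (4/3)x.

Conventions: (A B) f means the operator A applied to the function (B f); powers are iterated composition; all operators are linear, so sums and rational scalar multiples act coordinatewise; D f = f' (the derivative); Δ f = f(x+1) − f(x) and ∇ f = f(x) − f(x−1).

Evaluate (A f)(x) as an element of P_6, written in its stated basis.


∇ f = (21/2)x^6 - (63/2)x^5 + (105/2)x^4 - (65/2)x^3 + (3/2)x^2 + (19/2)x - 29/6
∇ ∇ f = 63x^5 - 315x^4 + 735x^3 - 885x^2 + 531x - 119
∇ ∇ ∇ f = 315x^4 - 1890x^3 + 4725x^2 - 5550x + 2529
(-(∇^2)) ∇ f = -315x^4 + 1890x^3 - 4725x^2 + 5550x - 2529
D f = (21/2)x^6 + 20x^3 - 4/3
((-(∇^2)) ∇ + D) f = (21/2)x^6 - 315x^4 + 1910x^3 - 4725x^2 + 5550x - 7591/3

the image equals g(x) = (21/2)x^6 - 315x^4 + 1910x^3 - 4725x^2 + 5550x - 7591/3


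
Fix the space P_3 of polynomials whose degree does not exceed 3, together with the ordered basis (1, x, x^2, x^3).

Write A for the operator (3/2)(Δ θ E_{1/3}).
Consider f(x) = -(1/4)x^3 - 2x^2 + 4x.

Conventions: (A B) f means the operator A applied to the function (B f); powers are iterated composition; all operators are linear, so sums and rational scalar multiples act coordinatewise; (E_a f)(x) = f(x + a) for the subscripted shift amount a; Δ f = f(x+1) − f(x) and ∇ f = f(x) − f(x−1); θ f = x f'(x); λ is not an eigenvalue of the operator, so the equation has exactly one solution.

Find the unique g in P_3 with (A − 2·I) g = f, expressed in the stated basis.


g(x) = (1/8)x^3 + (59/32)x^2 + (19/4)x + 31/4

write g with unknown coordinates in the stated basis and equate coefficients in (A − 2·I) g = f
solving from the highest basis element down gives g = (1/8)x^3 + (59/32)x^2 + (19/4)x + 31/4
check: A g = (27/16)x^2 + (27/2)x + 31/2
so A g − 2·g = -(1/4)x^3 - 2x^2 + 4x = f ✓


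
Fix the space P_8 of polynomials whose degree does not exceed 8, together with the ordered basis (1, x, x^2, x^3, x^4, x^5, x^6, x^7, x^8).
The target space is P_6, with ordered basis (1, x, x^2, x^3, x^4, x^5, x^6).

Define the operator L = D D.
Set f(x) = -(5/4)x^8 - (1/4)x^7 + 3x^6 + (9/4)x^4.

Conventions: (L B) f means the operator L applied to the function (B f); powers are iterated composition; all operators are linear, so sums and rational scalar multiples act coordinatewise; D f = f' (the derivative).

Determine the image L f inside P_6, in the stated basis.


D f = -10x^7 - (7/4)x^6 + 18x^5 + 9x^3
D D f = -70x^6 - (21/2)x^5 + 90x^4 + 27x^2

g(x) = -70x^6 - (21/2)x^5 + 90x^4 + 27x^2


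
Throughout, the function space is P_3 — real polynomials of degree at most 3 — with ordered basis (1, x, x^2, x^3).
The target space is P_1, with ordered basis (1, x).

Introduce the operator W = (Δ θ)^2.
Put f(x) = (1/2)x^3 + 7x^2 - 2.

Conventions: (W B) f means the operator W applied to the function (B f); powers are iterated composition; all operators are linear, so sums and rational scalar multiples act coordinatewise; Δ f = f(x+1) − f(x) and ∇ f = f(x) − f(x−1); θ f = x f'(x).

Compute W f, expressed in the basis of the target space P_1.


θ f = (3/2)x^3 + 14x^2
Δ θ f = (9/2)x^2 + (65/2)x + 31/2
θ (Δ θ) f = 9x^2 + (65/2)x
Δ θ (Δ θ) f = 18x + 83/2

g(x) = 18x + 83/2


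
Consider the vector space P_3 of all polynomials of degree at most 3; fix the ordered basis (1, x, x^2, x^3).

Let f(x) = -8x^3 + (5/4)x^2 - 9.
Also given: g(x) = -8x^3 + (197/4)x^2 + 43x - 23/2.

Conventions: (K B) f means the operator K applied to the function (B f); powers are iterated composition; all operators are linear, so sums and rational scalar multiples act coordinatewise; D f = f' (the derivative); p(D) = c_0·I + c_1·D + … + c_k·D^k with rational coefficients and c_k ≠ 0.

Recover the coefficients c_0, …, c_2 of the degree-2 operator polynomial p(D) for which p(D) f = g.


D^0 f = -8x^3 + (5/4)x^2 - 9
D^1 f = -24x^2 + (5/2)x
D^2 f = -48x + 5/2
matching coefficients of g against c_0 f + c_1 Df + … from the top degree down determines the c_i
solution: c_0 = 1, c_1 = -2, c_2 = -1

c_0 = 1, c_1 = -2, c_2 = -1


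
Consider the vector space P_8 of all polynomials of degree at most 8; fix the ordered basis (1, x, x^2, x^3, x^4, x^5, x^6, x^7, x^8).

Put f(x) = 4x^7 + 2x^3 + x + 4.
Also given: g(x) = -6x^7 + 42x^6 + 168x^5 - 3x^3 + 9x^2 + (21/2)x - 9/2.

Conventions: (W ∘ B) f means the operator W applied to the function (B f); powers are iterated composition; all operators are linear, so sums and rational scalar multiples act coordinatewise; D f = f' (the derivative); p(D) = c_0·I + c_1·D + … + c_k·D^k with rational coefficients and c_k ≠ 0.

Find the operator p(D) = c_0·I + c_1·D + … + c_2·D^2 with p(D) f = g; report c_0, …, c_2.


p(D) = -(3/2)·I + (3/2)·D + D^2, i.e. c_0 = -3/2, c_1 = 3/2, c_2 = 1

D^0 f = 4x^7 + 2x^3 + x + 4
D^1 f = 28x^6 + 6x^2 + 1
D^2 f = 168x^5 + 12x
matching coefficients of g against c_0 f + c_1 Df + … from the top degree down determines the c_i
solution: c_0 = -3/2, c_1 = 3/2, c_2 = 1


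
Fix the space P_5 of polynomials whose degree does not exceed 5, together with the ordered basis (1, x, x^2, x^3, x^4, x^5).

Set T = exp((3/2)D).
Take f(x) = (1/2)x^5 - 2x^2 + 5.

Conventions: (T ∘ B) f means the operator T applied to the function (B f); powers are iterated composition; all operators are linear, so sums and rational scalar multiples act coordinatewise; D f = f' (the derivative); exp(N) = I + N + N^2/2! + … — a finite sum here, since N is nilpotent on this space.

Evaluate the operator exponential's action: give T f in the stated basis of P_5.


order-1 term: (15/4)x^4 - 6x
order-2 term: (45/4)x^3 - 9/2
order-3 term: (135/8)x^2
order-4 term: (405/32)x
order-5 term: 243/64
the series for exp((3/2)D) f terminates at order 5
exp((3/2)D) f = (1/2)x^5 + (15/4)x^4 + (45/4)x^3 + (119/8)x^2 + (213/32)x + 275/64

the result is g(x) = (1/2)x^5 + (15/4)x^4 + (45/4)x^3 + (119/8)x^2 + (213/32)x + 275/64


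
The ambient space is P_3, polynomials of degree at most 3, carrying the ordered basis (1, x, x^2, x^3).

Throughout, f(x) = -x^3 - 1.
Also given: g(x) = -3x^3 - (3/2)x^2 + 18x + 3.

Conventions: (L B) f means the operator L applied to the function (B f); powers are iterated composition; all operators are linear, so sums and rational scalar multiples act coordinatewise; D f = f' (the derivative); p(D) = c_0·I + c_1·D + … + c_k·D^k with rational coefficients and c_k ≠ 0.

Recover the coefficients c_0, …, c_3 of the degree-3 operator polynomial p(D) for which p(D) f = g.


c_0 = 3, c_1 = 1/2, c_2 = -3, c_3 = -1

D^0 f = -x^3 - 1
D^1 f = -3x^2
D^2 f = -6x
D^3 f = -6
matching coefficients of g against c_0 f + c_1 Df + … from the top degree down determines the c_i
solution: c_0 = 3, c_1 = 1/2, c_2 = -3, c_3 = -1


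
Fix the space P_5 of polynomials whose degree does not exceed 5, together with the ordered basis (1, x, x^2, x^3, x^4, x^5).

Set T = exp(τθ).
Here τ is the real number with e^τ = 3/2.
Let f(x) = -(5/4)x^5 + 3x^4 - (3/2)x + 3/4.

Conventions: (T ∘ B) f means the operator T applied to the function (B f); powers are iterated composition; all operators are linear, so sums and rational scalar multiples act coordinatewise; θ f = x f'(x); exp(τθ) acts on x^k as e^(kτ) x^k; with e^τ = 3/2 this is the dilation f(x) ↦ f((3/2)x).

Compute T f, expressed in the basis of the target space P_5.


exp(τθ) x^k = e^(kτ) x^k; with e^τ = 3/2 this sends x^k to (3/2)^k x^k
x ↦ 3/2 x
x^4 ↦ 81/16 x^4
x^5 ↦ 243/32 x^5
applying this coordinatewise to f: exp(τθ) f = -(1215/128)x^5 + (243/16)x^4 - (9/4)x + 3/4

g(x) = -(1215/128)x^5 + (243/16)x^4 - (9/4)x + 3/4


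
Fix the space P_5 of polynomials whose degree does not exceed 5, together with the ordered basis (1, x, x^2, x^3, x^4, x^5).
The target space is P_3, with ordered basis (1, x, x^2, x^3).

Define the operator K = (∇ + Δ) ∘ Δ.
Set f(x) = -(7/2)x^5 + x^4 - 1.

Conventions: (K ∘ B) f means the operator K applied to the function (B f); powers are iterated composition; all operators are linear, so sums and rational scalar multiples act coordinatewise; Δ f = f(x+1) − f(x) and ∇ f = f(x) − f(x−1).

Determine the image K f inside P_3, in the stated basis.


Δ f = -(35/2)x^4 - 31x^3 - 29x^2 - (27/2)x - 5/2
∇ Δ f = -70x^3 + 12x^2 - 35x + 2
Δ Δ f = -70x^3 - 198x^2 - 221x - 91
(∇ + Δ) Δ f = -140x^3 - 186x^2 - 256x - 89

the image equals g(x) = -140x^3 - 186x^2 - 256x - 89


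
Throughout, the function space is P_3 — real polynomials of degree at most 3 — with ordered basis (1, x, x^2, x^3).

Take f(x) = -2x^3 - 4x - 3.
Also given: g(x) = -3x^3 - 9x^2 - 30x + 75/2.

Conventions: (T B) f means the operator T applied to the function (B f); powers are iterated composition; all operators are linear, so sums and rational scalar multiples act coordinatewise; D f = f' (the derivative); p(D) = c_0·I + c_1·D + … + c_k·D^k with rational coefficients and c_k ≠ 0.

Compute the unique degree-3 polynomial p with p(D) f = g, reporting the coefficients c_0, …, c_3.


D^0 f = -2x^3 - 4x - 3
D^1 f = -6x^2 - 4
D^2 f = -12x
D^3 f = -12
matching coefficients of g against c_0 f + c_1 Df + … from the top degree down determines the c_i
solution: c_0 = 3/2, c_1 = 3/2, c_2 = 2, c_3 = -4

c_0 = 3/2, c_1 = 3/2, c_2 = 2, c_3 = -4


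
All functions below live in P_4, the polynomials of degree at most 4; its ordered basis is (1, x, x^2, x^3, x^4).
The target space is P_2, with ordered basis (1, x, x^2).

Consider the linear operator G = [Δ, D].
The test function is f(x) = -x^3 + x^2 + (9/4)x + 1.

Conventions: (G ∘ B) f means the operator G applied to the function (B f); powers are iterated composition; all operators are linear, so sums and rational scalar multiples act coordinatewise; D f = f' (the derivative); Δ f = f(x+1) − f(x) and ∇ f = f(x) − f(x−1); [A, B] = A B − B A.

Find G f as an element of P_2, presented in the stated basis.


the image equals g(x) = 0

D f = -3x^2 + 2x + 9/4
Δ D f = -6x - 1
Δ f = -3x^2 - x + 9/4
D Δ f = -6x - 1
[Δ, D] f = 0


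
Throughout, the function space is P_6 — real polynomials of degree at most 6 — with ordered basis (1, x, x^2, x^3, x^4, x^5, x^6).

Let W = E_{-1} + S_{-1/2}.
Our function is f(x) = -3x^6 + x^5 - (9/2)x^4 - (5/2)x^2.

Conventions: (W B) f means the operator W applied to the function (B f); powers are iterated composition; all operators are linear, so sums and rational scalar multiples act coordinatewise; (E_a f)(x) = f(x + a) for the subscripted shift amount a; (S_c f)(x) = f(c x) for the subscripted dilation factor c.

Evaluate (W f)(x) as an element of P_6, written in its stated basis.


E_{-1} f = -3x^6 + 19x^5 - (109/2)x^4 + 88x^3 - (169/2)x^2 + 46x - 11
S_{-1/2} f = -(3/64)x^6 - (1/32)x^5 - (9/32)x^4 - (5/8)x^2
(E_{-1} + S_{-1/2}) f = -(195/64)x^6 + (607/32)x^5 - (1753/32)x^4 + 88x^3 - (681/8)x^2 + 46x - 11

g(x) = -(195/64)x^6 + (607/32)x^5 - (1753/32)x^4 + 88x^3 - (681/8)x^2 + 46x - 11


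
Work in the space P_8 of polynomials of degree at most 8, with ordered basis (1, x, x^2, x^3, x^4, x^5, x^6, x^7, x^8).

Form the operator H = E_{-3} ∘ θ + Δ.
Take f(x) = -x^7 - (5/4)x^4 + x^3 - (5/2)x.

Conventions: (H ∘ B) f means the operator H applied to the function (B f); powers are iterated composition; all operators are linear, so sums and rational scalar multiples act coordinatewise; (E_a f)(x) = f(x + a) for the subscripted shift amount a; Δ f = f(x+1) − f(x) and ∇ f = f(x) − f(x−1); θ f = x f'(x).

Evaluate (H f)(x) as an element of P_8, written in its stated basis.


θ f = -7x^7 - 5x^4 + 3x^3 - (5/2)x
E_{-3} θ f = -7x^7 + 147x^6 - 1323x^5 + 6610x^4 - 19782x^3 + 35424x^2 - (70205/2)x + 29661/2
Δ f = -7x^6 - 21x^5 - 35x^4 - 40x^3 - (51/2)x^2 - 9x - 15/4
(E_{-3} ∘ θ + Δ) f = -7x^7 + 140x^6 - 1344x^5 + 6575x^4 - 19822x^3 + (70797/2)x^2 - (70223/2)x + 59307/4

the image equals g(x) = -7x^7 + 140x^6 - 1344x^5 + 6575x^4 - 19822x^3 + (70797/2)x^2 - (70223/2)x + 59307/4


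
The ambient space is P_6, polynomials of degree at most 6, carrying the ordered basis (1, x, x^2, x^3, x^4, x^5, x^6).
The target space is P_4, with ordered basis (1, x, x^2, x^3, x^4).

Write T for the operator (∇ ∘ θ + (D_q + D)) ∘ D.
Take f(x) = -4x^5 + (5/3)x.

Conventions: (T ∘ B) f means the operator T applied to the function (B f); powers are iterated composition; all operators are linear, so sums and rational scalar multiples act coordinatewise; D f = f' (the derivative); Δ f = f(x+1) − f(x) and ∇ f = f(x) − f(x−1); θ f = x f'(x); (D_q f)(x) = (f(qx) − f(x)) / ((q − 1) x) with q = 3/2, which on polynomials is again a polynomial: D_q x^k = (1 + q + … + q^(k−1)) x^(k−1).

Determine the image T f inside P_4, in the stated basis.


the image equals g(x) = -(1125/2)x^3 + 480x^2 - 320x + 80

D f = -20x^4 + 5/3
θ D f = -80x^4
∇ θ D f = -320x^3 + 480x^2 - 320x + 80
D_q D f = -(325/2)x^3
D D f = -80x^3
(D_q + D) D f = -(485/2)x^3
(∇ ∘ θ + (D_q + D)) D f = -(1125/2)x^3 + 480x^2 - 320x + 80


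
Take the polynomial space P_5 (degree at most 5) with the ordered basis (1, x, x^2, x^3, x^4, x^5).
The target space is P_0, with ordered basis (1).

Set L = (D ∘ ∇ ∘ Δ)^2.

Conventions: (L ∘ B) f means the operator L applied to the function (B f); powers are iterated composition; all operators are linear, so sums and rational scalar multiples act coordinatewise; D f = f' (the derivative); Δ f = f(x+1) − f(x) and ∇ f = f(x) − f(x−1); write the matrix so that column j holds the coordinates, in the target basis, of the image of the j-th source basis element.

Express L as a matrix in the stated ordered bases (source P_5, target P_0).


the matrix is [[0, 0, 0, 0, 0, 0]] (rows listed top to bottom)

image of 1: 0
image of x: 0
image of x^2: 0
image of x^3: 0
image of x^4: 0
image of x^5: 0
each image's coordinates form column j of the matrix


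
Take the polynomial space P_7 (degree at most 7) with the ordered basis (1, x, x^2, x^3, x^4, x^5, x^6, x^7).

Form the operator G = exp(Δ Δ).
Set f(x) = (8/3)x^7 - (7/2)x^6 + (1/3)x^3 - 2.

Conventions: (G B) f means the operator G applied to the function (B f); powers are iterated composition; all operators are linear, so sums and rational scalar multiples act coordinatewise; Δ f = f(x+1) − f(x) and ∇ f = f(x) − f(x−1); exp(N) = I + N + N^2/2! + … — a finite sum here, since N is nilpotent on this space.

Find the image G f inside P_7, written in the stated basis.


the result is g(x) = (8/3)x^7 - (7/2)x^6 + 112x^5 + 455x^4 + 2007x^3 + 7035x^2 + (44428/3)x + 14889

order-1 term: 112x^5 + 455x^4 + (2660/3)x^3 + 945x^2 + (1588/3)x + 121
order-2 term: 1120x^3 + 6090x^2 + 12040x + 8470
order-3 term: 2240x + 6300
the series for exp(Δ Δ) f terminates at order 3
exp(Δ Δ) f = (8/3)x^7 - (7/2)x^6 + 112x^5 + 455x^4 + 2007x^3 + 7035x^2 + (44428/3)x + 14889


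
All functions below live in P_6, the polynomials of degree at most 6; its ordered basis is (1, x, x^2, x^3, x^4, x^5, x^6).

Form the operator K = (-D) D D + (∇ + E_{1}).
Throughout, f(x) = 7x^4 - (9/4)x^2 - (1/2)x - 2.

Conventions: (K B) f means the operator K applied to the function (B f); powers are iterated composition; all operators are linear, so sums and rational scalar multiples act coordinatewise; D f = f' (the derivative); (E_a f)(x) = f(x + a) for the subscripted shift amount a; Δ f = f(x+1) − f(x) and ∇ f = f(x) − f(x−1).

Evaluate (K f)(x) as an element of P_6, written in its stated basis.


the image equals g(x) = 7x^4 + 56x^3 - (9/4)x^2 - (243/2)x - 3

D f = 28x^3 - (9/2)x - 1/2
D D f = 84x^2 - 9/2
D (D D) f = 168x
(-D) (D D) f = -168x
∇ f = 28x^3 - 42x^2 + (47/2)x - 21/4
E_{1} f = 7x^4 + 28x^3 + (159/4)x^2 + 23x + 9/4
(∇ + E_{1}) f = 7x^4 + 56x^3 - (9/4)x^2 + (93/2)x - 3
((-D) D D + (∇ + E_{1})) f = 7x^4 + 56x^3 - (9/4)x^2 - (243/2)x - 3


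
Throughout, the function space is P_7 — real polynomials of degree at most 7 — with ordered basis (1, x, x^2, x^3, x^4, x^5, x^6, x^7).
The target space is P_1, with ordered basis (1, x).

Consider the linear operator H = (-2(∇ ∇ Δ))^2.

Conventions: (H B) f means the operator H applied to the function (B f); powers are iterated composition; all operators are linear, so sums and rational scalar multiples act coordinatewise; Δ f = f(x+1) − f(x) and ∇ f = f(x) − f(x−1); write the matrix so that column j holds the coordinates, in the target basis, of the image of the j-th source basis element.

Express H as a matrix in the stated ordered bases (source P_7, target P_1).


the matrix is [[0, 0, 0, 0, 0, 0, 2880, -20160]; [0, 0, 0, 0, 0, 0, 0, 20160]] (rows listed top to bottom)

image of 1: 0
image of x: 0
image of x^2: 0
image of x^3: 0
image of x^4: 0
image of x^5: 0
image of x^6: 2880
image of x^7: 20160x - 20160
each image's coordinates form column j of the matrix


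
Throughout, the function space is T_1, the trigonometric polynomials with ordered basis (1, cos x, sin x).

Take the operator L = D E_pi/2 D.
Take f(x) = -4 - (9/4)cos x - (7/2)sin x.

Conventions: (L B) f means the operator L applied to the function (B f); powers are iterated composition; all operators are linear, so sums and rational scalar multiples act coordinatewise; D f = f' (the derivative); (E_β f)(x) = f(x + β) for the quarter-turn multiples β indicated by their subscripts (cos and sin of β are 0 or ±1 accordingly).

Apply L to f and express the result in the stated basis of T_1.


D f = -(7/2)cos x + (9/4)sin x
E_pi/2 D f = (9/4)cos x + (7/2)sin x
D E_pi/2 D f = (7/2)cos x - (9/4)sin x

the image equals g(x) = (7/2)cos x - (9/4)sin x


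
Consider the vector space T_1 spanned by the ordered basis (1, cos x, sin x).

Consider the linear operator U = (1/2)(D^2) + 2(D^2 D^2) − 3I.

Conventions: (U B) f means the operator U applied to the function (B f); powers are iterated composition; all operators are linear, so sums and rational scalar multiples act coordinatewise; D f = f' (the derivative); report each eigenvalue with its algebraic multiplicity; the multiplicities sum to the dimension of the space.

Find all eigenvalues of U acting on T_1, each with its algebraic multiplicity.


image of 1: -3
image of cos x: -(3/2)cos x
image of sin x: -(3/2)sin x
the matrix is diagonal; its diagonal is (-3, -3/2, -3/2)
for a triangular matrix the eigenvalues are the diagonal entries, with algebraic multiplicity their repetition count

λ = -3 (multiplicity 1), λ = -3/2 (multiplicity 2)


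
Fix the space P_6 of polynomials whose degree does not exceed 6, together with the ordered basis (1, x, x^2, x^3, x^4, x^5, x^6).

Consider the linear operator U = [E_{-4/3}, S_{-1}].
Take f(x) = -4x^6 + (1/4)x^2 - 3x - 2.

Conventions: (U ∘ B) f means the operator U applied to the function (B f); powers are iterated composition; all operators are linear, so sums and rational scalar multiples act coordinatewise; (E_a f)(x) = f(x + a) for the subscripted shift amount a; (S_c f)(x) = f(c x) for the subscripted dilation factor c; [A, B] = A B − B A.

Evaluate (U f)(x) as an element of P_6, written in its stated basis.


the image equals g(x) = 64x^5 + (10240/27)x^3 + (16276/81)x - 8

S_{-1} f = -4x^6 + (1/4)x^2 + 3x - 2
E_{-4/3} S_{-1} f = -4x^6 + 32x^5 - (320/3)x^4 + (5120/27)x^3 - (20453/108)x^2 + (8381/81)x - 20434/729
E_{-4/3} f = -4x^6 + 32x^5 - (320/3)x^4 + (5120/27)x^3 - (20453/108)x^2 + (7895/81)x - 14602/729
S_{-1} E_{-4/3} f = -4x^6 - 32x^5 - (320/3)x^4 - (5120/27)x^3 - (20453/108)x^2 - (7895/81)x - 14602/729
[E_{-4/3}, S_{-1}] f = 64x^5 + (10240/27)x^3 + (16276/81)x - 8


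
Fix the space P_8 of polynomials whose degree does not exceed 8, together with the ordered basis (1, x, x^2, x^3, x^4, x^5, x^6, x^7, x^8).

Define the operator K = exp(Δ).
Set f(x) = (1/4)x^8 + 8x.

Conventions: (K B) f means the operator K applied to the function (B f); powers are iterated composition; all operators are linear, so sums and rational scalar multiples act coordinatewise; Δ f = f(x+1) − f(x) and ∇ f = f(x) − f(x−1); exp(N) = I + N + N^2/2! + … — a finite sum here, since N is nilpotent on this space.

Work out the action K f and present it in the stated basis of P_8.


order-1 term: 2x^7 + 7x^6 + 14x^5 + (35/2)x^4 + 14x^3 + 7x^2 + 2x + 33/4
order-2 term: 7x^6 + 42x^5 + (245/2)x^4 + 210x^3 + 217x^2 + 126x + 127/4
order-3 term: 14x^5 + 105x^4 + 350x^3 + 630x^2 + 602x + 483/2
order-4 term: (35/2)x^4 + 140x^3 + 455x^2 + 700x + 1701/4
order-5 term: 14x^3 + 105x^2 + 280x + 525/2
order-6 term: 7x^2 + 42x + 133/2
order-7 term: 2x + 7
order-8 term: 1/4
the series for exp(Δ) f terminates at order 8
exp(Δ) f = (1/4)x^8 + 2x^7 + 14x^6 + 70x^5 + (525/2)x^4 + 728x^3 + 1421x^2 + 1762x + 1043

the image equals g(x) = (1/4)x^8 + 2x^7 + 14x^6 + 70x^5 + (525/2)x^4 + 728x^3 + 1421x^2 + 1762x + 1043


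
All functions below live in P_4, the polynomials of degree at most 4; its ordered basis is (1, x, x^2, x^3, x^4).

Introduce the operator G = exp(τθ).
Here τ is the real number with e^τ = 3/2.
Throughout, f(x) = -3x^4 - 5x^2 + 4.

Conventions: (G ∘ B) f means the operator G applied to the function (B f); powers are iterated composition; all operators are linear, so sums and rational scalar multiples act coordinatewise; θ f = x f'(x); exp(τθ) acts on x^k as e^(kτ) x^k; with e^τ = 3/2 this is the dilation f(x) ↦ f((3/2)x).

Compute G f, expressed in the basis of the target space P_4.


the result is g(x) = -(243/16)x^4 - (45/4)x^2 + 4

exp(τθ) x^k = e^(kτ) x^k; with e^τ = 3/2 this sends x^k to (3/2)^k x^k
x^2 ↦ 9/4 x^2
x^4 ↦ 81/16 x^4
applying this coordinatewise to f: exp(τθ) f = -(243/16)x^4 - (45/4)x^2 + 4


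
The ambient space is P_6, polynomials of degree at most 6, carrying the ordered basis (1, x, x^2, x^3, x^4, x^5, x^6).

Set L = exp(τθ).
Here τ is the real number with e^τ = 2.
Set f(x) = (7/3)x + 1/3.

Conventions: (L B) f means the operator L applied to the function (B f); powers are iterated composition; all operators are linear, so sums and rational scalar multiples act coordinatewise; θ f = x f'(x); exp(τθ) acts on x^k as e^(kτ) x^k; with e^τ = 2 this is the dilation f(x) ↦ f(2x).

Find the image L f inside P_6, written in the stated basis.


the image equals g(x) = (14/3)x + 1/3

exp(τθ) x^k = e^(kτ) x^k; with e^τ = 2 this sends x^k to 2^k x^k
x ↦ 2 x
applying this coordinatewise to f: exp(τθ) f = (14/3)x + 1/3


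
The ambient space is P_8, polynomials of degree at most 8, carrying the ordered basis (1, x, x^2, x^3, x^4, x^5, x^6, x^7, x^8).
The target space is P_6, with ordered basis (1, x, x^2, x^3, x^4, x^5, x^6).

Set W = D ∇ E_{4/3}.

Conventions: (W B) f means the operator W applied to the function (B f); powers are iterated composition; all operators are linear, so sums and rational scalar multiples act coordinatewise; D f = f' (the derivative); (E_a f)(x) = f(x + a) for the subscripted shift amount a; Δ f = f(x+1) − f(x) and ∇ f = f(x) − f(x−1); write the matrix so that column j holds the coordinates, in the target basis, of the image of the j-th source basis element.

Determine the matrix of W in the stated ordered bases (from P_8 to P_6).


image of 1: 0
image of x: 0
image of x^2: 2
image of x^3: 6x + 5
image of x^4: 12x^2 + 20x + 28/3
image of x^5: 20x^3 + 50x^2 + (140/3)x + 425/27
image of x^6: 30x^4 + 100x^3 + 140x^2 + (850/9)x + 682/27
image of x^7: 42x^5 + 175x^4 + (980/3)x^3 + (2975/9)x^2 + (4774/27)x + 3185/81
image of x^8: 56x^6 + 280x^5 + (1960/3)x^4 + (23800/27)x^3 + (19096/27)x^2 + (25480/81)x + 43688/729
each image's coordinates form column j of the matrix

the matrix is [[0, 0, 2, 5, 28/3, 425/27, 682/27, 3185/81, 43688/729]; [0, 0, 0, 6, 20, 140/3, 850/9, 4774/27, 25480/81]; [0, 0, 0, 0, 12, 50, 140, 2975/9, 19096/27]; [0, 0, 0, 0, 0, 20, 100, 980/3, 23800/27]; [0, 0, 0, 0, 0, 0, 30, 175, 1960/3]; [0, 0, 0, 0, 0, 0, 0, 42, 280]; [0, 0, 0, 0, 0, 0, 0, 0, 56]] (rows listed top to bottom)


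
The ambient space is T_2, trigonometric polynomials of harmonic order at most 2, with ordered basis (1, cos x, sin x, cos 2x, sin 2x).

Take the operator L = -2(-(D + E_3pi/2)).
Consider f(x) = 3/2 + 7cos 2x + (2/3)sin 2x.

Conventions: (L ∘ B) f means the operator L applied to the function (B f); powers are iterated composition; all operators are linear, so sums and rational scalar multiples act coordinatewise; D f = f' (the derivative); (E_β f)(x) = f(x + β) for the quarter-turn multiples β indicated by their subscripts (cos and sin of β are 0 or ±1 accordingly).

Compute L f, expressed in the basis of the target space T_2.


the image equals g(x) = 3 - (34/3)cos 2x - (88/3)sin 2x

D f = (4/3)cos 2x - 14sin 2x
E_3pi/2 f = 3/2 - 7cos 2x - (2/3)sin 2x
(D + E_3pi/2) f = 3/2 - (17/3)cos 2x - (44/3)sin 2x
(-(D + E_3pi/2)) f = -3/2 + (17/3)cos 2x + (44/3)sin 2x
(-2(-(D + E_3pi/2))) f = 3 - (34/3)cos 2x - (88/3)sin 2x


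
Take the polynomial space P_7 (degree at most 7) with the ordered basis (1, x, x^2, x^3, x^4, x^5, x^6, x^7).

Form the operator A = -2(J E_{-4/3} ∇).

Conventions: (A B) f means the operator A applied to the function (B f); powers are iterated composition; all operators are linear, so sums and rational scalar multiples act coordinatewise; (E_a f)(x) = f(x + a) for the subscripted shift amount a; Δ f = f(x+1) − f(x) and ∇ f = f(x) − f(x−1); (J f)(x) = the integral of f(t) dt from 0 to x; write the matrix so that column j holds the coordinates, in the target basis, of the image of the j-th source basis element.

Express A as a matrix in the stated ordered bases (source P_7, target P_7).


the matrix is [[0, 0, 0, 0, 0, 0, 0, 0]; [0, -2, 22/3, -62/3, 1430/27, -10522/81, 25234/81, -538106/729]; [0, 0, -2, 11, -124/3, 3575/27, -10522/27, 88319/81]; [0, 0, 0, -2, 44/3, -620/9, 7150/27, -73654/81]; [0, 0, 0, 0, -2, 55/3, -310/3, 25025/54]; [0, 0, 0, 0, 0, -2, 22, -434/3]; [0, 0, 0, 0, 0, 0, -2, 77/3]; [0, 0, 0, 0, 0, 0, 0, -2]] (rows listed top to bottom)

image of 1: 0
image of x: -2x
image of x^2: -2x^2 + (22/3)x
image of x^3: -2x^3 + 11x^2 - (62/3)x
image of x^4: -2x^4 + (44/3)x^3 - (124/3)x^2 + (1430/27)x
image of x^5: -2x^5 + (55/3)x^4 - (620/9)x^3 + (3575/27)x^2 - (10522/81)x
image of x^6: -2x^6 + 22x^5 - (310/3)x^4 + (7150/27)x^3 - (10522/27)x^2 + (25234/81)x
image of x^7: -2x^7 + (77/3)x^6 - (434/3)x^5 + (25025/54)x^4 - (73654/81)x^3 + (88319/81)x^2 - (538106/729)x
each image's coordinates form column j of the matrix


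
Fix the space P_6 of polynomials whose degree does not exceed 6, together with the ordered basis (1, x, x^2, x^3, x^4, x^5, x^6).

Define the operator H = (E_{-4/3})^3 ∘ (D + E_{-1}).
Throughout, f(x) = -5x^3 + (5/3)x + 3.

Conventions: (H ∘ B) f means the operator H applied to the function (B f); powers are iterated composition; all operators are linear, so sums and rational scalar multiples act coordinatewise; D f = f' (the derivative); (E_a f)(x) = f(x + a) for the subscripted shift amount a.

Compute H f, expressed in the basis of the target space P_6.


D f = -15x^2 + 5/3
E_{-1} f = -5x^3 + 15x^2 - (40/3)x + 19/3
(D + E_{-1}) f = -5x^3 - (40/3)x + 8
E_{-4/3} (D + E_{-1}) f = -5x^3 + 20x^2 - 40x + 1016/27
E_{-4/3} E_{-4/3} (D + E_{-1}) f = -5x^3 + 40x^2 - 120x + 3736/27
E_{-4/3} E_{-4/3} E_{-4/3} (D + E_{-1}) f = -5x^3 + 60x^2 - (760/3)x + 1144/3

the image equals g(x) = -5x^3 + 60x^2 - (760/3)x + 1144/3
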